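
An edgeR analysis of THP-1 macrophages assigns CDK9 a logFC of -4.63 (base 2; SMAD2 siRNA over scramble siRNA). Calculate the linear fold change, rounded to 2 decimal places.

0.04

Fold change = 2^(-4.63) = 0.040
That is, CDK9 drops to 4.0% of the scramble siRNA level.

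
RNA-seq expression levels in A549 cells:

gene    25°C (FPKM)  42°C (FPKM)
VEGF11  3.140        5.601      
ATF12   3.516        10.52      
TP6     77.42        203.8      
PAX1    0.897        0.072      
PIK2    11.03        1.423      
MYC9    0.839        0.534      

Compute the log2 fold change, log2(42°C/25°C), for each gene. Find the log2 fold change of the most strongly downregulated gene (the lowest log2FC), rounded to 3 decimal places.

log2(5.601/3.140) = 0.835  (VEGF11)
log2(10.52/3.516) = 1.581  (ATF12)
log2(203.8/77.42) = 1.396  (TP6)
log2(0.072/0.897) = -3.639  (PAX1)
log2(1.423/11.03) = -2.954  (PIK2)
log2(0.534/0.839) = -0.652  (MYC9)
PAX1 is most strongly downregulated.

-3.639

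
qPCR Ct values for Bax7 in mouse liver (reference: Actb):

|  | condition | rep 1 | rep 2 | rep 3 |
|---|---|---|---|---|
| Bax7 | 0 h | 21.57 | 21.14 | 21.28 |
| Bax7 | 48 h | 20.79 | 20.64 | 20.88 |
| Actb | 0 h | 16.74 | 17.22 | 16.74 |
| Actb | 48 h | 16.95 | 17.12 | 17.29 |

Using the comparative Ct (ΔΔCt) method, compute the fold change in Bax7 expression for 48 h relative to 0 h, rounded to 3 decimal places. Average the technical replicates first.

Mean Ct: Bax7 0 h 21.330; Bax7 48 h 20.770; Actb 0 h 16.900; Actb 48 h 17.120
ΔCt(0 h) = 21.330 − 16.900 = 4.430
ΔCt(48 h) = 20.770 − 17.120 = 3.650
ΔΔCt = 3.650 − 4.430 = -0.780
Fold change = 2^(−(-0.780)) = 2^0.780 = 1.7171

1.717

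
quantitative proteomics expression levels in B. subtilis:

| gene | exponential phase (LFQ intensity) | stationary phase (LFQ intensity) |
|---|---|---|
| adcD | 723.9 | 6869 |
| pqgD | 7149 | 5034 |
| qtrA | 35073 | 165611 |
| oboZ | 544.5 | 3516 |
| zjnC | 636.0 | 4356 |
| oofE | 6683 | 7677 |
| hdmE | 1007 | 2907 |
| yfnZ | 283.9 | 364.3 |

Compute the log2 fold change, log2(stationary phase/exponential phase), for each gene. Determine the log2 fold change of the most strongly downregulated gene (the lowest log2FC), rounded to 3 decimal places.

log2(6869/723.9) = 3.246  (adcD)
log2(5034/7149) = -0.506  (pqgD)
log2(165611/35073) = 2.239  (qtrA)
log2(3516/544.5) = 2.691  (oboZ)
log2(4356/636.0) = 2.776  (zjnC)
log2(7677/6683) = 0.200  (oofE)
log2(2907/1007) = 1.529  (hdmE)
log2(364.3/283.9) = 0.360  (yfnZ)
pqgD is most strongly downregulated.

-0.506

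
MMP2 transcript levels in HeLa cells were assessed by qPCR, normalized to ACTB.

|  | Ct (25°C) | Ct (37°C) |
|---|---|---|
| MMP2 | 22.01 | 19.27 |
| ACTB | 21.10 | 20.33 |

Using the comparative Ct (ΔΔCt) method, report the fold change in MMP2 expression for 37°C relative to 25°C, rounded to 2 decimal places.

3.92

ΔCt(25°C) = 22.010 − 21.100 = 0.910
ΔCt(37°C) = 19.270 − 20.330 = -1.060
ΔΔCt = -1.060 − 0.910 = -1.970
Fold change = 2^(−(-1.970)) = 2^1.970 = 3.918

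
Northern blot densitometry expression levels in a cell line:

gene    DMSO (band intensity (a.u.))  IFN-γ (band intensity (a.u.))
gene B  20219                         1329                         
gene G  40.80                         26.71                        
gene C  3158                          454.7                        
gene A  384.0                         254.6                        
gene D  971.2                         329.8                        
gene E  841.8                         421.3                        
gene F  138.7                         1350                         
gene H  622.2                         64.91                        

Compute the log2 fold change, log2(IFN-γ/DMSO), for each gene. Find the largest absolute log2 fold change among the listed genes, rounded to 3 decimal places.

log2(1329/20219) = -3.927  (gene B)
log2(26.71/40.80) = -0.611  (gene G)
log2(454.7/3158) = -2.796  (gene C)
log2(254.6/384.0) = -0.593  (gene A)
log2(329.8/971.2) = -1.558  (gene D)
log2(421.3/841.8) = -0.999  (gene E)
log2(1350/138.7) = 3.283  (gene F)
log2(64.91/622.2) = -3.261  (gene H)
The largest magnitude belongs to gene B.

3.927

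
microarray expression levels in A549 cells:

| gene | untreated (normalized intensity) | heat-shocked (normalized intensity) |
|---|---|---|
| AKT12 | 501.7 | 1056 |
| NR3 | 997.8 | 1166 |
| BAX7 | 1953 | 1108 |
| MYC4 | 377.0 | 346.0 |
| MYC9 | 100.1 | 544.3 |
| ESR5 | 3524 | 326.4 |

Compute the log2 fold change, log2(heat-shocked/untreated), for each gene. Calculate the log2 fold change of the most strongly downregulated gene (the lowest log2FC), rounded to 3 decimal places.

log2(1056/501.7) = 1.074  (AKT12)
log2(1166/997.8) = 0.225  (NR3)
log2(1108/1953) = -0.818  (BAX7)
log2(346.0/377.0) = -0.124  (MYC4)
log2(544.3/100.1) = 2.443  (MYC9)
log2(326.4/3524) = -3.433  (ESR5)
ESR5 is most strongly downregulated.

-3.433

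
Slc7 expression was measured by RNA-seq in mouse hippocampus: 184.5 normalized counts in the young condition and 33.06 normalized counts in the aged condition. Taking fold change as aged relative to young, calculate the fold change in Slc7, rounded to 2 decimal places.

0.18

Fold change = 33.06 / 184.5 = 0.179
Slc7 is downregulated.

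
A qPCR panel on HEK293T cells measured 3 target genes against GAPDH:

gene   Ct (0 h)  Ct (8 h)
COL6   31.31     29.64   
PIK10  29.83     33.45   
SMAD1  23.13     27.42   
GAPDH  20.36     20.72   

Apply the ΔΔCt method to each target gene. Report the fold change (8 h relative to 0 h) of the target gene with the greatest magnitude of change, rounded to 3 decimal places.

COL6: ΔΔCt = (29.64−20.72) − (31.31−20.36) = 8.92 − 10.95 = -2.03; fold change = 2^2.03 = 4.084
PIK10: ΔΔCt = (33.45−20.72) − (29.83−20.36) = 12.73 − 9.47 = 3.26; fold change = 2^-3.26 = 0.104
SMAD1: ΔΔCt = (27.42−20.72) − (23.13−20.36) = 6.70 − 2.77 = 3.93; fold change = 2^-3.93 = 0.066
SMAD1 has the largest |ΔΔCt| = 3.93.

0.066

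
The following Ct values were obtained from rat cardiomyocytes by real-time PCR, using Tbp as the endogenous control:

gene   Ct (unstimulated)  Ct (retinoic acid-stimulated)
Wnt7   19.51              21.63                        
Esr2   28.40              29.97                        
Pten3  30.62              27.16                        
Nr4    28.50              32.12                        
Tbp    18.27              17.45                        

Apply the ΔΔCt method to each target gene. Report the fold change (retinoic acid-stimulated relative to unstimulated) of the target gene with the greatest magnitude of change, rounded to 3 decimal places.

0.046

Wnt7: ΔΔCt = (21.63−17.45) − (19.51−18.27) = 4.18 − 1.24 = 2.94; fold change = 2^-2.94 = 0.130
Esr2: ΔΔCt = (29.97−17.45) − (28.40−18.27) = 12.52 − 10.13 = 2.39; fold change = 2^-2.39 = 0.191
Pten3: ΔΔCt = (27.16−17.45) − (30.62−18.27) = 9.71 − 12.35 = -2.64; fold change = 2^2.64 = 6.233
Nr4: ΔΔCt = (32.12−17.45) − (28.50−18.27) = 14.67 − 10.23 = 4.44; fold change = 2^-4.44 = 0.046
Nr4 has the largest |ΔΔCt| = 4.44.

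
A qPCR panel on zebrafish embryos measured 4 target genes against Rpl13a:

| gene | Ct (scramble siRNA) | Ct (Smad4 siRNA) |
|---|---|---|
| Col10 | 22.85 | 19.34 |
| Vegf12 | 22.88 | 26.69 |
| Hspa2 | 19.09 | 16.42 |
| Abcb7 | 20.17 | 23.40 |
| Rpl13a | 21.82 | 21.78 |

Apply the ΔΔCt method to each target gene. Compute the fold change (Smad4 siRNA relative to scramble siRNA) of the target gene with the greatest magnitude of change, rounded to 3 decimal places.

Col10: ΔΔCt = (19.34−21.78) − (22.85−21.82) = -2.44 − 1.03 = -3.47; fold change = 2^3.47 = 11.081
Vegf12: ΔΔCt = (26.69−21.78) − (22.88−21.82) = 4.91 − 1.06 = 3.85; fold change = 2^-3.85 = 0.069
Hspa2: ΔΔCt = (16.42−21.78) − (19.09−21.82) = -5.36 − (-2.73) = -2.63; fold change = 2^2.63 = 6.190
Abcb7: ΔΔCt = (23.40−21.78) − (20.17−21.82) = 1.62 − (-1.65) = 3.27; fold change = 2^-3.27 = 0.104
Vegf12 has the largest |ΔΔCt| = 3.85.

0.069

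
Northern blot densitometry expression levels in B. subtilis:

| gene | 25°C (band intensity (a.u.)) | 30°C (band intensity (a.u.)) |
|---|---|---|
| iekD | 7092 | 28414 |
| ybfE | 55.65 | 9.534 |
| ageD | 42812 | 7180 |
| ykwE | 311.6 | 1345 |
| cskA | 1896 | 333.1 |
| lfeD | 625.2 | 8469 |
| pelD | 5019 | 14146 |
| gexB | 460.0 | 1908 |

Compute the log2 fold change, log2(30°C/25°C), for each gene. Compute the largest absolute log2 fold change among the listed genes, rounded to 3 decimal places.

3.760

log2(28414/7092) = 2.002  (iekD)
log2(9.534/55.65) = -2.545  (ybfE)
log2(7180/42812) = -2.576  (ageD)
log2(1345/311.6) = 2.110  (ykwE)
log2(333.1/1896) = -2.509  (cskA)
log2(8469/625.2) = 3.760  (lfeD)
log2(14146/5019) = 1.495  (pelD)
log2(1908/460.0) = 2.052  (gexB)
The largest magnitude belongs to lfeD.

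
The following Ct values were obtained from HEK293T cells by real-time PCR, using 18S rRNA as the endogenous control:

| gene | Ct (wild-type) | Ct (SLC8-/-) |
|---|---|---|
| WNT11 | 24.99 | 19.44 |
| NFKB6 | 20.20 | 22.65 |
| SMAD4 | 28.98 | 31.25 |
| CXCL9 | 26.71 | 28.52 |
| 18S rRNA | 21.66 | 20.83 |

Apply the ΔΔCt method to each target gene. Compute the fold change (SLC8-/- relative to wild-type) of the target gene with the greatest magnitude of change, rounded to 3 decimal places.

WNT11: ΔΔCt = (19.44−20.83) − (24.99−21.66) = -1.39 − 3.33 = -4.72; fold change = 2^4.72 = 26.355
NFKB6: ΔΔCt = (22.65−20.83) − (20.20−21.66) = 1.82 − (-1.46) = 3.28; fold change = 2^-3.28 = 0.103
SMAD4: ΔΔCt = (31.25−20.83) − (28.98−21.66) = 10.42 − 7.32 = 3.10; fold change = 2^-3.10 = 0.117
CXCL9: ΔΔCt = (28.52−20.83) − (26.71−21.66) = 7.69 − 5.05 = 2.64; fold change = 2^-2.64 = 0.160
WNT11 has the largest |ΔΔCt| = 4.72.

26.355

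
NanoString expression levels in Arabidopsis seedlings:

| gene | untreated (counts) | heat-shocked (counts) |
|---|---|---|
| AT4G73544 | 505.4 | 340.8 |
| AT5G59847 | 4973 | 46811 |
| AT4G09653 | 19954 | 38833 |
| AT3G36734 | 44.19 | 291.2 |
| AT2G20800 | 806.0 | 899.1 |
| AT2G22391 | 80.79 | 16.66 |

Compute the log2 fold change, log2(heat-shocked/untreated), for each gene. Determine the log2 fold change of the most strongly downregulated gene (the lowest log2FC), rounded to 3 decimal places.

log2(340.8/505.4) = -0.569  (AT4G73544)
log2(46811/4973) = 3.235  (AT5G59847)
log2(38833/19954) = 0.961  (AT4G09653)
log2(291.2/44.19) = 2.720  (AT3G36734)
log2(899.1/806.0) = 0.158  (AT2G20800)
log2(16.66/80.79) = -2.278  (AT2G22391)
AT2G22391 is most strongly downregulated.

-2.278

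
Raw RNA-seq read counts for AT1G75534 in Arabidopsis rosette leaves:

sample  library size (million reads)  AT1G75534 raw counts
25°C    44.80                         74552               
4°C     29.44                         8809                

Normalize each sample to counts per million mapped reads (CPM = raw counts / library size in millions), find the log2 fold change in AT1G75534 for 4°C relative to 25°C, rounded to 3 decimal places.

CPM(25°C) = 74552 / 44.80 = 1664.1071
CPM(4°C) = 8809 / 29.44 = 299.2188
Fold change = 299.2188 / 1664.1071 = 0.17981
log2(0.17981) = -2.4755

-2.475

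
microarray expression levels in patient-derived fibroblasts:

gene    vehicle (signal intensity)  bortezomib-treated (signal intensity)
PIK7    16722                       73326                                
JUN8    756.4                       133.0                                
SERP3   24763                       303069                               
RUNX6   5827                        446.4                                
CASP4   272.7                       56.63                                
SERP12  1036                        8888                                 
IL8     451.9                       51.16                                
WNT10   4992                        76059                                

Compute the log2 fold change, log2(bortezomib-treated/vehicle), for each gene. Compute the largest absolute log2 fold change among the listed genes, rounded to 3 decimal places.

log2(73326/16722) = 2.133  (PIK7)
log2(133.0/756.4) = -2.508  (JUN8)
log2(303069/24763) = 3.613  (SERP3)
log2(446.4/5827) = -3.706  (RUNX6)
log2(56.63/272.7) = -2.268  (CASP4)
log2(8888/1036) = 3.101  (SERP12)
log2(51.16/451.9) = -3.143  (IL8)
log2(76059/4992) = 3.929  (WNT10)
The largest magnitude belongs to WNT10.

3.929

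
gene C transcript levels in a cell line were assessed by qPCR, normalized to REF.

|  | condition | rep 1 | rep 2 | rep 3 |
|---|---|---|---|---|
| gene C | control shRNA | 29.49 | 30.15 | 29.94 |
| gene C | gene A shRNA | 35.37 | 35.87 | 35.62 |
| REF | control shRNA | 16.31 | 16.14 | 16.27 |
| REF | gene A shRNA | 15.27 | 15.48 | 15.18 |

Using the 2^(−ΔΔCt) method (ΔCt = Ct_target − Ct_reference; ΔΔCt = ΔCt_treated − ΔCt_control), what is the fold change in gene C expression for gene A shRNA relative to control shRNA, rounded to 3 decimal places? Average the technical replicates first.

0.010

Mean Ct: gene C control shRNA 29.860; gene C gene A shRNA 35.620; REF control shRNA 16.240; REF gene A shRNA 15.310
ΔCt(control shRNA) = 29.860 − 16.240 = 13.620
ΔCt(gene A shRNA) = 35.620 − 15.310 = 20.310
ΔΔCt = 20.310 − 13.620 = 6.690
Fold change = 2^(−6.690) = 0.0097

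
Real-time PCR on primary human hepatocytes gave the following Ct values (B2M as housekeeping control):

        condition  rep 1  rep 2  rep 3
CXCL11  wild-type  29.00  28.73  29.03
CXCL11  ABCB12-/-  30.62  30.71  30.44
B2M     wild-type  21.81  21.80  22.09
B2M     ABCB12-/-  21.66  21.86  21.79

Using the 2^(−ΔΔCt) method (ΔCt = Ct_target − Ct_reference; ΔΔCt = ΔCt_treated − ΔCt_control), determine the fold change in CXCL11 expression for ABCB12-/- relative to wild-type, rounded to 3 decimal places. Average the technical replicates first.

Mean Ct: CXCL11 wild-type 28.920; CXCL11 ABCB12-/- 30.590; B2M wild-type 21.900; B2M ABCB12-/- 21.770
ΔCt(wild-type) = 28.920 − 21.900 = 7.020
ΔCt(ABCB12-/-) = 30.590 − 21.770 = 8.820
ΔΔCt = 8.820 − 7.020 = 1.800
Fold change = 2^(−1.800) = 0.2872

0.287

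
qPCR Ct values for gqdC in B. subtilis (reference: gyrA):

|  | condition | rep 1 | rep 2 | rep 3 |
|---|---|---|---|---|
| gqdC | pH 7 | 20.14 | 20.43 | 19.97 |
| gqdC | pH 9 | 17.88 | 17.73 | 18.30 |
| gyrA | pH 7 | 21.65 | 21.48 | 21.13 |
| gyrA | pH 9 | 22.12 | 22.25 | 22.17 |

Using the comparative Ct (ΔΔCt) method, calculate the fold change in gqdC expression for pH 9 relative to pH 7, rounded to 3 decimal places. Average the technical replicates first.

7.835

Mean Ct: gqdC pH 7 20.180; gqdC pH 9 17.970; gyrA pH 7 21.420; gyrA pH 9 22.180
ΔCt(pH 7) = 20.180 − 21.420 = -1.240
ΔCt(pH 9) = 17.970 − 22.180 = -4.210
ΔΔCt = -4.210 − (-1.240) = -2.970
Fold change = 2^(−(-2.970)) = 2^2.970 = 7.8354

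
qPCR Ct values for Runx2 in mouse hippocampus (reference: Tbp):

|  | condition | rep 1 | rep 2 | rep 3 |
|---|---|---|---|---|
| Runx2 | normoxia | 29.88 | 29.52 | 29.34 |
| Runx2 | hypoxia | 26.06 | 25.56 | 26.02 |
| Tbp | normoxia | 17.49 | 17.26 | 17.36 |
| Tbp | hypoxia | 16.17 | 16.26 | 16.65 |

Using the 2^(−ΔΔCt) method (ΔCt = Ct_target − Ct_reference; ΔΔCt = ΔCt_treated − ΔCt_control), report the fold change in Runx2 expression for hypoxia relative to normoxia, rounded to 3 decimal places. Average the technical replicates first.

6.453

Mean Ct: Runx2 normoxia 29.580; Runx2 hypoxia 25.880; Tbp normoxia 17.370; Tbp hypoxia 16.360
ΔCt(normoxia) = 29.580 − 17.370 = 12.210
ΔCt(hypoxia) = 25.880 − 16.360 = 9.520
ΔΔCt = 9.520 − 12.210 = -2.690
Fold change = 2^(−(-2.690)) = 2^2.690 = 6.4531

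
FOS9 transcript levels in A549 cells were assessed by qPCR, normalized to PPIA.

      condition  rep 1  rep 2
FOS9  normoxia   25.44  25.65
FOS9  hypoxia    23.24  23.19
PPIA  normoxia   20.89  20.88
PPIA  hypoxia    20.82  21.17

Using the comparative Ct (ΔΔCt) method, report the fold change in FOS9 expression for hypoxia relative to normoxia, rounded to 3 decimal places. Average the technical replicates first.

5.426

Mean Ct: FOS9 normoxia 25.545; FOS9 hypoxia 23.215; PPIA normoxia 20.885; PPIA hypoxia 20.995
ΔCt(normoxia) = 25.545 − 20.885 = 4.660
ΔCt(hypoxia) = 23.215 − 20.995 = 2.220
ΔΔCt = 2.220 − 4.660 = -2.440
Fold change = 2^(−(-2.440)) = 2^2.440 = 5.4264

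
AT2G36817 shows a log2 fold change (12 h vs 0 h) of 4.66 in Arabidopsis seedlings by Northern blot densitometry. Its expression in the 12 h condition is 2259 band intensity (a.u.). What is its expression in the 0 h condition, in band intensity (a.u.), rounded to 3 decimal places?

Fold change = 2^(4.66) = 25.2813
0 h expression = 2259 / 25.2813 = 89.355

89.355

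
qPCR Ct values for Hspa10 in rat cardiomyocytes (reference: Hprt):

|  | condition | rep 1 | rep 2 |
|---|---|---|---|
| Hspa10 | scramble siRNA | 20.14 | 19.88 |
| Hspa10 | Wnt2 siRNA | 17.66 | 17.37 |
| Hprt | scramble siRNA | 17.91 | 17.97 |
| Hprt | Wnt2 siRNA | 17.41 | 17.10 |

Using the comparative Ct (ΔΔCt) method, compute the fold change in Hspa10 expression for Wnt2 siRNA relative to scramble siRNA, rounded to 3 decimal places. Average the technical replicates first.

3.506

Mean Ct: Hspa10 scramble siRNA 20.010; Hspa10 Wnt2 siRNA 17.515; Hprt scramble siRNA 17.940; Hprt Wnt2 siRNA 17.255
ΔCt(scramble siRNA) = 20.010 − 17.940 = 2.070
ΔCt(Wnt2 siRNA) = 17.515 − 17.255 = 0.260
ΔΔCt = 0.260 − 2.070 = -1.810
Fold change = 2^(−(-1.810)) = 2^1.810 = 3.5064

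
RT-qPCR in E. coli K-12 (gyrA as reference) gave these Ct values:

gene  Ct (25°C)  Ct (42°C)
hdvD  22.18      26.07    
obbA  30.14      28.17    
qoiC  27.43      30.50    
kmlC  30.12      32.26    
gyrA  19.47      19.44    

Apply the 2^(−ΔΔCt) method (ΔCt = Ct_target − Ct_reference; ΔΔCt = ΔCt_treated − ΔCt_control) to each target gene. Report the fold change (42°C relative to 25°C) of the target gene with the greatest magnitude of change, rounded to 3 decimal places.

0.066

hdvD: ΔΔCt = (26.07−19.44) − (22.18−19.47) = 6.63 − 2.71 = 3.92; fold change = 2^-3.92 = 0.066
obbA: ΔΔCt = (28.17−19.44) − (30.14−19.47) = 8.73 − 10.67 = -1.94; fold change = 2^1.94 = 3.837
qoiC: ΔΔCt = (30.50−19.44) − (27.43−19.47) = 11.06 − 7.96 = 3.10; fold change = 2^-3.10 = 0.117
kmlC: ΔΔCt = (32.26−19.44) − (30.12−19.47) = 12.82 − 10.65 = 2.17; fold change = 2^-2.17 = 0.222
hdvD has the largest |ΔΔCt| = 3.92.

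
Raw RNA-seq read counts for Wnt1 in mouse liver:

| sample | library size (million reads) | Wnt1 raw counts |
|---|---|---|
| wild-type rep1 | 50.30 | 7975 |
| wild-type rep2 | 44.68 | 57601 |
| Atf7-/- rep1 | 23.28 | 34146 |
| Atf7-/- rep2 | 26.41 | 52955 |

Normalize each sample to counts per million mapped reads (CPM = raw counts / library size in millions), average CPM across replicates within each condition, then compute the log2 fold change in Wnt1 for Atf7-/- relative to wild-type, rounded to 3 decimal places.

CPM(wild-type rep1) = 7975 / 50.30 = 158.5487
CPM(wild-type rep2) = 57601 / 44.68 = 1289.1898
CPM(Atf7-/- rep1) = 34146 / 23.28 = 1466.7526
CPM(Atf7-/- rep2) = 52955 / 26.41 = 2005.1117
mean CPM(wild-type) = 723.8693; mean CPM(Atf7-/-) = 1735.9321
Fold change = 1735.9321 / 723.8693 = 2.39813
log2(2.39813) = 1.2619

1.262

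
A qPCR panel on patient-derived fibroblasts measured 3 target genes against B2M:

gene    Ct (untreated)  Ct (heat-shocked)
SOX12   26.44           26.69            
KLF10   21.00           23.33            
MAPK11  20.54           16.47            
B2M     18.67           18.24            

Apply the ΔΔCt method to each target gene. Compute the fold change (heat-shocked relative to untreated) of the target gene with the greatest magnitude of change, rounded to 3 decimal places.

12.467

SOX12: ΔΔCt = (26.69−18.24) − (26.44−18.67) = 8.45 − 7.77 = 0.68; fold change = 2^-0.68 = 0.624
KLF10: ΔΔCt = (23.33−18.24) − (21.00−18.67) = 5.09 − 2.33 = 2.76; fold change = 2^-2.76 = 0.148
MAPK11: ΔΔCt = (16.47−18.24) − (20.54−18.67) = -1.77 − 1.87 = -3.64; fold change = 2^3.64 = 12.467
MAPK11 has the largest |ΔΔCt| = 3.64.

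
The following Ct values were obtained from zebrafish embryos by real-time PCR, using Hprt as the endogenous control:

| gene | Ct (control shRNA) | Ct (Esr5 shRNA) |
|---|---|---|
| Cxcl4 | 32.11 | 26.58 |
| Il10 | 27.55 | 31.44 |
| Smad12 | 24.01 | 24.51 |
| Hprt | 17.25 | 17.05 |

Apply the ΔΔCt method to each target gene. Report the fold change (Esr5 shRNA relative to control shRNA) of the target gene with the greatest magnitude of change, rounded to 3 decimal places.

Cxcl4: ΔΔCt = (26.58−17.05) − (32.11−17.25) = 9.53 − 14.86 = -5.33; fold change = 2^5.33 = 40.224
Il10: ΔΔCt = (31.44−17.05) − (27.55−17.25) = 14.39 − 10.30 = 4.09; fold change = 2^-4.09 = 0.059
Smad12: ΔΔCt = (24.51−17.05) − (24.01−17.25) = 7.46 − 6.76 = 0.70; fold change = 2^-0.70 = 0.616
Cxcl4 has the largest |ΔΔCt| = 5.33.

40.224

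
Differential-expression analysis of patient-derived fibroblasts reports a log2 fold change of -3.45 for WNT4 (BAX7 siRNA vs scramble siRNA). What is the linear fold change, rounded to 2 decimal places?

0.09

Fold change = 2^(-3.45) = 0.092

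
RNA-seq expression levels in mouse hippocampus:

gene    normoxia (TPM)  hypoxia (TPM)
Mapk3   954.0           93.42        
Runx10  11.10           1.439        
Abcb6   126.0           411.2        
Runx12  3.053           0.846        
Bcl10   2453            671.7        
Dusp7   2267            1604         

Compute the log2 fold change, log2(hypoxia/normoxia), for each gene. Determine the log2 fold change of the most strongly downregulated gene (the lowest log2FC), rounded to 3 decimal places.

log2(93.42/954.0) = -3.352  (Mapk3)
log2(1.439/11.10) = -2.947  (Runx10)
log2(411.2/126.0) = 1.706  (Abcb6)
log2(0.846/3.053) = -1.851  (Runx12)
log2(671.7/2453) = -1.869  (Bcl10)
log2(1604/2267) = -0.499  (Dusp7)
Mapk3 is most strongly downregulated.

-3.352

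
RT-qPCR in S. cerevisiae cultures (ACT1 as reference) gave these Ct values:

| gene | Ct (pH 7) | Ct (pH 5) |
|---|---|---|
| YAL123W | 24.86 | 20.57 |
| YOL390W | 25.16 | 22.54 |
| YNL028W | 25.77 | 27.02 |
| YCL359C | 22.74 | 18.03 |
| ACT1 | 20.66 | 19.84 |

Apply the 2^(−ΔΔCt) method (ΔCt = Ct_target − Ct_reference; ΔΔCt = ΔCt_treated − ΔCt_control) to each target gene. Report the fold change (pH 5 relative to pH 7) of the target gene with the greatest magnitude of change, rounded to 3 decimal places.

YAL123W: ΔΔCt = (20.57−19.84) − (24.86−20.66) = 0.73 − 4.20 = -3.47; fold change = 2^3.47 = 11.081
YOL390W: ΔΔCt = (22.54−19.84) − (25.16−20.66) = 2.70 − 4.50 = -1.80; fold change = 2^1.80 = 3.482
YNL028W: ΔΔCt = (27.02−19.84) − (25.77−20.66) = 7.18 − 5.11 = 2.07; fold change = 2^-2.07 = 0.238
YCL359C: ΔΔCt = (18.03−19.84) − (22.74−20.66) = -1.81 − 2.08 = -3.89; fold change = 2^3.89 = 14.825
YCL359C has the largest |ΔΔCt| = 3.89.

14.825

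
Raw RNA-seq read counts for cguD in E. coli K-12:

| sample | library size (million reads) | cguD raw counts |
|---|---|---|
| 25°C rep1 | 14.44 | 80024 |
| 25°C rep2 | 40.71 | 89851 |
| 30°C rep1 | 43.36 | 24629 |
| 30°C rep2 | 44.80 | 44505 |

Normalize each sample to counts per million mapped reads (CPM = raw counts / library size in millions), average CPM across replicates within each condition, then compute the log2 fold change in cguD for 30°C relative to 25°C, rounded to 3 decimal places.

CPM(25°C rep1) = 80024 / 14.44 = 5541.8283
CPM(25°C rep2) = 89851 / 40.71 = 2207.0990
CPM(30°C rep1) = 24629 / 43.36 = 568.0120
CPM(30°C rep2) = 44505 / 44.80 = 993.4152
mean CPM(25°C) = 3874.4636; mean CPM(30°C) = 780.7136
Fold change = 780.7136 / 3874.4636 = 0.20150
log2(0.20150) = -2.3111

-2.311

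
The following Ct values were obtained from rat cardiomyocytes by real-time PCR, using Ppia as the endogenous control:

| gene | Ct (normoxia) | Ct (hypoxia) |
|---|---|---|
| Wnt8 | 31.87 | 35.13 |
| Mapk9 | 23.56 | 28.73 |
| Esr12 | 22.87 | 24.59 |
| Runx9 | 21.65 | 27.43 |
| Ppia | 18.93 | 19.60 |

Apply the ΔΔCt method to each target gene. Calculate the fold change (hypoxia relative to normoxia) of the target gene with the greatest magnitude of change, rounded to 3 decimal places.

0.029

Wnt8: ΔΔCt = (35.13−19.60) − (31.87−18.93) = 15.53 − 12.94 = 2.59; fold change = 2^-2.59 = 0.166
Mapk9: ΔΔCt = (28.73−19.60) − (23.56−18.93) = 9.13 − 4.63 = 4.50; fold change = 2^-4.50 = 0.044
Esr12: ΔΔCt = (24.59−19.60) − (22.87−18.93) = 4.99 − 3.94 = 1.05; fold change = 2^-1.05 = 0.483
Runx9: ΔΔCt = (27.43−19.60) − (21.65−18.93) = 7.83 − 2.72 = 5.11; fold change = 2^-5.11 = 0.029
Runx9 has the largest |ΔΔCt| = 5.11.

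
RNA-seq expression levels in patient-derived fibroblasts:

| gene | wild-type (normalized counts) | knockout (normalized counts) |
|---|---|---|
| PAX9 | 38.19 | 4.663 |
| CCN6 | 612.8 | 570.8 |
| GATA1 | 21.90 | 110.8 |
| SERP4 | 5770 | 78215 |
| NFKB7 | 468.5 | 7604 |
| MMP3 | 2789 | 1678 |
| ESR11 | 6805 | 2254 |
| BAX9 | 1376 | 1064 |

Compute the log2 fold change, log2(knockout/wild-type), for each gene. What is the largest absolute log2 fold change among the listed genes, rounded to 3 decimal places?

log2(4.663/38.19) = -3.034  (PAX9)
log2(570.8/612.8) = -0.102  (CCN6)
log2(110.8/21.90) = 2.339  (GATA1)
log2(78215/5770) = 3.761  (SERP4)
log2(7604/468.5) = 4.021  (NFKB7)
log2(1678/2789) = -0.733  (MMP3)
log2(2254/6805) = -1.594  (ESR11)
log2(1064/1376) = -0.371  (BAX9)
The largest magnitude belongs to NFKB7.

4.021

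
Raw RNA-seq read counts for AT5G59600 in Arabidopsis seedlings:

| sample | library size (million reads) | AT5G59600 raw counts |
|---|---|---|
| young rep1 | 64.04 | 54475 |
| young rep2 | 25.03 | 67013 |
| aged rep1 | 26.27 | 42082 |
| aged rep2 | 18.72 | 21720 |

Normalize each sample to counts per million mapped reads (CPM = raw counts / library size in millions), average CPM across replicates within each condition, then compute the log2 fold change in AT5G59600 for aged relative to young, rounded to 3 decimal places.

CPM(young rep1) = 54475 / 64.04 = 850.6402
CPM(young rep2) = 67013 / 25.03 = 2677.3072
CPM(aged rep1) = 42082 / 26.27 = 1601.9033
CPM(aged rep2) = 21720 / 18.72 = 1160.2564
mean CPM(young) = 1763.9737; mean CPM(aged) = 1381.0799
Fold change = 1381.0799 / 1763.9737 = 0.78294
log2(0.78294) = -0.3530

-0.353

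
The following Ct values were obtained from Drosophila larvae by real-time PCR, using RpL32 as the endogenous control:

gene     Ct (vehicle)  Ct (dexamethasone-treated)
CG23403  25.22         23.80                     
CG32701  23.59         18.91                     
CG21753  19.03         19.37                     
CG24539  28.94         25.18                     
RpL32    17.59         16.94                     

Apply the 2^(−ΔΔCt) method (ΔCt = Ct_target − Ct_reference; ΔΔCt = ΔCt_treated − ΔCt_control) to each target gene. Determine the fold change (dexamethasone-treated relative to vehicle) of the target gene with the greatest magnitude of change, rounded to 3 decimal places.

16.336

CG23403: ΔΔCt = (23.80−16.94) − (25.22−17.59) = 6.86 − 7.63 = -0.77; fold change = 2^0.77 = 1.705
CG32701: ΔΔCt = (18.91−16.94) − (23.59−17.59) = 1.97 − 6.00 = -4.03; fold change = 2^4.03 = 16.336
CG21753: ΔΔCt = (19.37−16.94) − (19.03−17.59) = 2.43 − 1.44 = 0.99; fold change = 2^-0.99 = 0.503
CG24539: ΔΔCt = (25.18−16.94) − (28.94−17.59) = 8.24 − 11.35 = -3.11; fold change = 2^3.11 = 8.634
CG32701 has the largest |ΔΔCt| = 4.03.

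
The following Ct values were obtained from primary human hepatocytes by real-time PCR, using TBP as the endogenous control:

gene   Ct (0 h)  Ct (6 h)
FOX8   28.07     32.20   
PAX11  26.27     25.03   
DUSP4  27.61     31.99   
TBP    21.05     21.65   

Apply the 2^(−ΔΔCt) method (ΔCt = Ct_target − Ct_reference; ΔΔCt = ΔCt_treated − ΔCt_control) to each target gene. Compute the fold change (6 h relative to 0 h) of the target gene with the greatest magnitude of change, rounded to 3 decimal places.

0.073

FOX8: ΔΔCt = (32.20−21.65) − (28.07−21.05) = 10.55 − 7.02 = 3.53; fold change = 2^-3.53 = 0.087
PAX11: ΔΔCt = (25.03−21.65) − (26.27−21.05) = 3.38 − 5.22 = -1.84; fold change = 2^1.84 = 3.580
DUSP4: ΔΔCt = (31.99−21.65) − (27.61−21.05) = 10.34 − 6.56 = 3.78; fold change = 2^-3.78 = 0.073
DUSP4 has the largest |ΔΔCt| = 3.78.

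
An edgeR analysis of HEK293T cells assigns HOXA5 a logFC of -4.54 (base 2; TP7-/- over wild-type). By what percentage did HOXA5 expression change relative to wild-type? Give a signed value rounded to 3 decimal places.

Fold change = 2^(-4.54) = 0.0430
Percent change = (FC − 1) × 100% = (0.0430 − 1) × 100 = -95.701%

-95.701%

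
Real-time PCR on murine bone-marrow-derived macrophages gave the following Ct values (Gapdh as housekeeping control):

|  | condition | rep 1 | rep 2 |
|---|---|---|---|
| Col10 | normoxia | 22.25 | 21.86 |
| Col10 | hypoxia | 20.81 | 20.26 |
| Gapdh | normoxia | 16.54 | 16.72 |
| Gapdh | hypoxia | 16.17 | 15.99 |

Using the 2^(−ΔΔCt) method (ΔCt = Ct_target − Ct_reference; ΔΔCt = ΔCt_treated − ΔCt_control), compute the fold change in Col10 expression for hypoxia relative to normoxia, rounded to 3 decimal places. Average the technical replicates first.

Mean Ct: Col10 normoxia 22.055; Col10 hypoxia 20.535; Gapdh normoxia 16.630; Gapdh hypoxia 16.080
ΔCt(normoxia) = 22.055 − 16.630 = 5.425
ΔCt(hypoxia) = 20.535 − 16.080 = 4.455
ΔΔCt = 4.455 − 5.425 = -0.970
Fold change = 2^(−(-0.970)) = 2^0.970 = 1.9588

1.959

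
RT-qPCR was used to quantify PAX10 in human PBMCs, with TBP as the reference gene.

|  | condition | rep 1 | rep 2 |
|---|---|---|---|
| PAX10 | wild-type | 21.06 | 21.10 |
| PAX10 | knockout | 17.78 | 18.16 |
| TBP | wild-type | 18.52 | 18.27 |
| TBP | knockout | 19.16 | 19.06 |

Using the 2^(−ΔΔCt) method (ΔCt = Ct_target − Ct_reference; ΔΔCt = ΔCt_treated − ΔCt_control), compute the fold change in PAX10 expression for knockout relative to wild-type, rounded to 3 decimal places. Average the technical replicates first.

14.172

Mean Ct: PAX10 wild-type 21.080; PAX10 knockout 17.970; TBP wild-type 18.395; TBP knockout 19.110
ΔCt(wild-type) = 21.080 − 18.395 = 2.685
ΔCt(knockout) = 17.970 − 19.110 = -1.140
ΔΔCt = -1.140 − 2.685 = -3.825
Fold change = 2^(−(-3.825)) = 2^3.825 = 14.1723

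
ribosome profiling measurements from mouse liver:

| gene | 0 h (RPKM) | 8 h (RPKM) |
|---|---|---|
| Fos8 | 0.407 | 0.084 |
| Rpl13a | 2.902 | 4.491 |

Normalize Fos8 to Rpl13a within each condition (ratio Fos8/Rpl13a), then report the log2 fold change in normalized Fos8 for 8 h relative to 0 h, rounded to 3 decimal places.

-2.907

Fos8/Rpl13a (0 h) = 0.407 / 2.902 = 0.14025
Fos8/Rpl13a (8 h) = 0.084 / 4.491 = 0.018704
Fold change = 0.018704 / 0.14025 = 0.1334
log2(0.1334) = -2.9066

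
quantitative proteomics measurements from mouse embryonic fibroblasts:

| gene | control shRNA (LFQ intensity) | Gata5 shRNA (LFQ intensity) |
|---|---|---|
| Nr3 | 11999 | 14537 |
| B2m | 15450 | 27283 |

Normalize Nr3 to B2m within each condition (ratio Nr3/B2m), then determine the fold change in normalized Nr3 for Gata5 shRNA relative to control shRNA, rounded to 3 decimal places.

0.686

Nr3/B2m (control shRNA) = 11999 / 15450 = 0.77663
Nr3/B2m (Gata5 shRNA) = 14537 / 27283 = 0.53282
Fold change = 0.53282 / 0.77663 = 0.6861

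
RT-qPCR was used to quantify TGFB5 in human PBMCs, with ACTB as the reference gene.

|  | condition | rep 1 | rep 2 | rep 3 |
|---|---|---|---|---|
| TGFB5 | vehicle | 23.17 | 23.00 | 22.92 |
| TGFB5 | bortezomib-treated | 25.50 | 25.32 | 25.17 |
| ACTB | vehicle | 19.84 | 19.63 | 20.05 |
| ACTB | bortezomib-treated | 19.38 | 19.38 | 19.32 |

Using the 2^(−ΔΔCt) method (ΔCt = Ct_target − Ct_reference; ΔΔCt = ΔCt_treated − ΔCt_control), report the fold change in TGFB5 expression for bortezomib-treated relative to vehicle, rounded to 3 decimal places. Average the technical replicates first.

Mean Ct: TGFB5 vehicle 23.030; TGFB5 bortezomib-treated 25.330; ACTB vehicle 19.840; ACTB bortezomib-treated 19.360
ΔCt(vehicle) = 23.030 − 19.840 = 3.190
ΔCt(bortezomib-treated) = 25.330 − 19.360 = 5.970
ΔΔCt = 5.970 − 3.190 = 2.780
Fold change = 2^(−2.780) = 0.1456

0.146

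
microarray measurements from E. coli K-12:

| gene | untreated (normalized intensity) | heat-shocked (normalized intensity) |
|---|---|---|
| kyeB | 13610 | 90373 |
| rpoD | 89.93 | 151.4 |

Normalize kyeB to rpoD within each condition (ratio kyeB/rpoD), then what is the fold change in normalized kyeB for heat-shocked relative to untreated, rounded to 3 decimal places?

3.944

kyeB/rpoD (untreated) = 13610 / 89.93 = 151.34
kyeB/rpoD (heat-shocked) = 90373 / 151.4 = 596.92
Fold change = 596.92 / 151.34 = 3.9442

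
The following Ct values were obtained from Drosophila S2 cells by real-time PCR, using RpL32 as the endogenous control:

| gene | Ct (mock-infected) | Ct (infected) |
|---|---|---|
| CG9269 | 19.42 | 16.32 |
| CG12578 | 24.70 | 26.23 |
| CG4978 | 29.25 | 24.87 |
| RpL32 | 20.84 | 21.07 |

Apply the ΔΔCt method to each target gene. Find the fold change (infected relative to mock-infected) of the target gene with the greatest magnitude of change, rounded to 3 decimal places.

CG9269: ΔΔCt = (16.32−21.07) − (19.42−20.84) = -4.75 − (-1.42) = -3.33; fold change = 2^3.33 = 10.056
CG12578: ΔΔCt = (26.23−21.07) − (24.70−20.84) = 5.16 − 3.86 = 1.30; fold change = 2^-1.30 = 0.406
CG4978: ΔΔCt = (24.87−21.07) − (29.25−20.84) = 3.80 − 8.41 = -4.61; fold change = 2^4.61 = 24.420
CG4978 has the largest |ΔΔCt| = 4.61.

24.420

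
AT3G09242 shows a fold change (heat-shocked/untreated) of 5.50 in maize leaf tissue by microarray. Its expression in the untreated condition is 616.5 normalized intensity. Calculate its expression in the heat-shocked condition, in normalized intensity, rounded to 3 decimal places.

heat-shocked expression = 616.5 × 5.50 = 3390.750

3390.750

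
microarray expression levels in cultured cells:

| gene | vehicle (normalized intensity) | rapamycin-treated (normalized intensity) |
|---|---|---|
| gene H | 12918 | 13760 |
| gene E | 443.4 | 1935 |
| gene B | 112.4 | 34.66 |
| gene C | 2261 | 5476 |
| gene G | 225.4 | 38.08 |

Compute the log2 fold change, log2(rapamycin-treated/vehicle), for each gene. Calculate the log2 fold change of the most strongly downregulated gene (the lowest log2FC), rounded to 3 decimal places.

-2.565

log2(13760/12918) = 0.091  (gene H)
log2(1935/443.4) = 2.126  (gene E)
log2(34.66/112.4) = -1.697  (gene B)
log2(5476/2261) = 1.276  (gene C)
log2(38.08/225.4) = -2.565  (gene G)
gene G is most strongly downregulated.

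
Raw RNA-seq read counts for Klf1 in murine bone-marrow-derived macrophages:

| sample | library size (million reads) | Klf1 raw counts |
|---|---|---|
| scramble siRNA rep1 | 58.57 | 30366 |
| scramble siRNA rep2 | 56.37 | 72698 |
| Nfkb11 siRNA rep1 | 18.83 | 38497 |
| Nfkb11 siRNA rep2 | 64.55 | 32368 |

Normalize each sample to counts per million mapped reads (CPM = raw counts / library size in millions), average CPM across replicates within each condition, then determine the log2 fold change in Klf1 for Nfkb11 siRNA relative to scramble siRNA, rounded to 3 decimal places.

CPM(scramble siRNA rep1) = 30366 / 58.57 = 518.4565
CPM(scramble siRNA rep2) = 72698 / 56.37 = 1289.6576
CPM(Nfkb11 siRNA rep1) = 38497 / 18.83 = 2044.4503
CPM(Nfkb11 siRNA rep2) = 32368 / 64.55 = 501.4407
mean CPM(scramble siRNA) = 904.0571; mean CPM(Nfkb11 siRNA) = 1272.9455
Fold change = 1272.9455 / 904.0571 = 1.40804
log2(1.40804) = 0.4937

0.494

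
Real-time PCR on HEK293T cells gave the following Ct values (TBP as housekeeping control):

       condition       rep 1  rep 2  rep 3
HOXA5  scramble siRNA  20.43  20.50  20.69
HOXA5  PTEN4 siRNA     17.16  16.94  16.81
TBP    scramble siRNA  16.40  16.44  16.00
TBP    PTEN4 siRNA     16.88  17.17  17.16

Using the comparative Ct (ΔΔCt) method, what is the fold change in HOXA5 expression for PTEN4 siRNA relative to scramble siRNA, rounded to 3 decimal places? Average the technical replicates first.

Mean Ct: HOXA5 scramble siRNA 20.540; HOXA5 PTEN4 siRNA 16.970; TBP scramble siRNA 16.280; TBP PTEN4 siRNA 17.070
ΔCt(scramble siRNA) = 20.540 − 16.280 = 4.260
ΔCt(PTEN4 siRNA) = 16.970 − 17.070 = -0.100
ΔΔCt = -0.100 − 4.260 = -4.360
Fold change = 2^(−(-4.360)) = 2^4.360 = 20.5348

20.535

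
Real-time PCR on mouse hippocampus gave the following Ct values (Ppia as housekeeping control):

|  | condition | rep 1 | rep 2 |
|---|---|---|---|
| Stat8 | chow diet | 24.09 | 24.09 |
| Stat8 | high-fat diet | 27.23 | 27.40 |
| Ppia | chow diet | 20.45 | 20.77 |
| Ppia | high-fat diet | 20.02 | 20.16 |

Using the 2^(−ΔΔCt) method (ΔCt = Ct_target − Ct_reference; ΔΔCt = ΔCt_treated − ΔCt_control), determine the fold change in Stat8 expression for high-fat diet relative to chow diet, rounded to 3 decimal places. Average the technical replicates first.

0.075

Mean Ct: Stat8 chow diet 24.090; Stat8 high-fat diet 27.315; Ppia chow diet 20.610; Ppia high-fat diet 20.090
ΔCt(chow diet) = 24.090 − 20.610 = 3.480
ΔCt(high-fat diet) = 27.315 − 20.090 = 7.225
ΔΔCt = 7.225 − 3.480 = 3.745
Fold change = 2^(−3.745) = 0.0746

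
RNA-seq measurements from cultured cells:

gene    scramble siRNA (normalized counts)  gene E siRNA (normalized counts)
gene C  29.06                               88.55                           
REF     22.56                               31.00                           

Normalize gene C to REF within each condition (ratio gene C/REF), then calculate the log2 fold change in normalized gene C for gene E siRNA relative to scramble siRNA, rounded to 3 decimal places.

1.149

gene C/REF (scramble siRNA) = 29.06 / 22.56 = 1.2881
gene C/REF (gene E siRNA) = 88.55 / 31.00 = 2.8565
Fold change = 2.8565 / 1.2881 = 2.2175
log2(2.2175) = 1.1490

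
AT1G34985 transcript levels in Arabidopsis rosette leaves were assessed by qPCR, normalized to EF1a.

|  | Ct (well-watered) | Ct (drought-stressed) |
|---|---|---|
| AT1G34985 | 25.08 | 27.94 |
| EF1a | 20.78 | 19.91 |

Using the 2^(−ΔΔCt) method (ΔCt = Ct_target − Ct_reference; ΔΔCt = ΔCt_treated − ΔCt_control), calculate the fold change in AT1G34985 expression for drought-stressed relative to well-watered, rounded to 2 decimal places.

0.08

ΔCt(well-watered) = 25.080 − 20.780 = 4.300
ΔCt(drought-stressed) = 27.940 − 19.910 = 8.030
ΔΔCt = 8.030 − 4.300 = 3.730
Fold change = 2^(−3.730) = 0.075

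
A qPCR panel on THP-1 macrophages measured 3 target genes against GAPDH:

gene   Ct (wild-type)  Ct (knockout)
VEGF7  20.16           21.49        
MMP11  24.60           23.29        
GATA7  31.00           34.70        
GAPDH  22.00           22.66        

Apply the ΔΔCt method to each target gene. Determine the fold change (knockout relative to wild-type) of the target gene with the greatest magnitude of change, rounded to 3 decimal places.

VEGF7: ΔΔCt = (21.49−22.66) − (20.16−22.00) = -1.17 − (-1.84) = 0.67; fold change = 2^-0.67 = 0.629
MMP11: ΔΔCt = (23.29−22.66) − (24.60−22.00) = 0.63 − 2.60 = -1.97; fold change = 2^1.97 = 3.918
GATA7: ΔΔCt = (34.70−22.66) − (31.00−22.00) = 12.04 − 9.00 = 3.04; fold change = 2^-3.04 = 0.122
GATA7 has the largest |ΔΔCt| = 3.04.

0.122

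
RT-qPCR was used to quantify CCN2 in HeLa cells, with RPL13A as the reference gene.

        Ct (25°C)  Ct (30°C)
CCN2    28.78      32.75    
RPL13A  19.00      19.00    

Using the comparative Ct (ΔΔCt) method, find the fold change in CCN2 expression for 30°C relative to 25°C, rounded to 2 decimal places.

0.06

ΔCt(25°C) = 28.780 − 19.000 = 9.780
ΔCt(30°C) = 32.750 − 19.000 = 13.750
ΔΔCt = 13.750 − 9.780 = 3.970
Fold change = 2^(−3.970) = 0.064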